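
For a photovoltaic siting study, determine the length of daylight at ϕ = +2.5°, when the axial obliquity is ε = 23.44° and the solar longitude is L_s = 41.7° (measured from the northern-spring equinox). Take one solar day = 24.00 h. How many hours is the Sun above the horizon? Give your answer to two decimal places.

Solar declination: sin δ = sin ε · sin L_s = sin 23.44° × sin 41.7° = 0.26462, so δ = +15.344°.
cos h₀ = −tan ϕ · tan δ = −tan(+2.5°) × tan(+15.344°) = -0.0120, so h₀ = 1.5828 rad = 90.69°.
Daylight = 2h₀/(2π) × 24.00 h = (1.5828/π) × 24.00 = 12.09 h.

12.09 h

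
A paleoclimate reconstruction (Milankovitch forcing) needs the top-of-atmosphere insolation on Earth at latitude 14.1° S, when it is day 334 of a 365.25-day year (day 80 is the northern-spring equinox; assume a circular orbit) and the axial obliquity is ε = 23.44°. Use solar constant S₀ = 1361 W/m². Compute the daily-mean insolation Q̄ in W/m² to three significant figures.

Solar longitude: λ_s = 360° × (334 − 80)/365.25 = 250.349°.
sin δ = sin 23.44° × sin 250.349° = -0.37462, so δ = -22.001°.
cos H₀ = −tan(-14.1°) tan(-22.001°) = -0.1015, H₀ = 1.6725 rad.
Bracket: H₀ sin φ sin δ + cos φ cos δ sin H₀ = 1.6725×-0.24362×-0.37462 + 0.96987×0.92718×0.99484 = 0.152641 + 0.894604 = 1.047245.
Q̄ = (S₀/π) × [bracket] = (1361/π) × 1.047245 = 453.7 W/m².

Q̄ ≈ 454 W/m²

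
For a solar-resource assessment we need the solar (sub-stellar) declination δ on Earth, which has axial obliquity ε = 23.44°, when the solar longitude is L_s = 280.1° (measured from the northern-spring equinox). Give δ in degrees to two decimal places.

sin δ = sin ε · sin L_s = sin 23.44° × sin 280.1° = -0.391624.
δ = arcsin(-0.391624) = -23.06°.

δ = -23.06°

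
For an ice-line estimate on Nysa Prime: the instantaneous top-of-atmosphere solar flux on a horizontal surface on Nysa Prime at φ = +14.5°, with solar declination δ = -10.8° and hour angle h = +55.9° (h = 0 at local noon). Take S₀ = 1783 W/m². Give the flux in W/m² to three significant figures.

cos θ_z = sin φ sin δ + cos φ cos δ cos h = -0.046917 + 0.533167 = 0.486250.
Flux = S₀ · cos θ_z = 1783 × 0.486250 = 867.0 W/m².

867 W/m²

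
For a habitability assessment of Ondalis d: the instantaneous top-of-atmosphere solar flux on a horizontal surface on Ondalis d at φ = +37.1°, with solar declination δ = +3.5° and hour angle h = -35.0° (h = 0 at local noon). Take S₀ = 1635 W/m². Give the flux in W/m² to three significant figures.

1.13e+03 W/m²

cos θ_z = sin φ sin δ + cos φ cos δ cos h = 0.036825 + 0.652124 = 0.688949.
Flux = S₀ · cos θ_z = 1635 × 0.688949 = 1126 W/m².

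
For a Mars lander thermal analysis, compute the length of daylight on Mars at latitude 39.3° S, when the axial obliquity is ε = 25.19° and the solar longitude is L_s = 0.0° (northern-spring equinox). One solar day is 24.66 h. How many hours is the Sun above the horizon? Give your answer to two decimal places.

12.33 h

Solar declination: sin δ = sin ε · sin L_s = sin 25.19° × sin 0.0° = 0.00000, so δ = +0.000°.
cos h₀ = −tan ϕ · tan δ = −tan(-39.3°) × tan(+0.000°) = 0.0000, so h₀ = 1.5708 rad = 90.00°.
Daylight = 2h₀/(2π) × 24.66 h = (1.5708/π) × 24.66 = 12.33 h.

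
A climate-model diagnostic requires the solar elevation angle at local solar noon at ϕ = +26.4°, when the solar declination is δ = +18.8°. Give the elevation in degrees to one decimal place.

At local noon the hour angle is zero, so the zenith angle equals |ϕ − δ| = |+26.4° − (+18.800°)| = 7.600°.
Elevation = 90° − 7.600° = 82.4°.

82.4°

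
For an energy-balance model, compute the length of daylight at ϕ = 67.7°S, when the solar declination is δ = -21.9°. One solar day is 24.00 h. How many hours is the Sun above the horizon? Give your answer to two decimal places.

cos h₀ = −tan ϕ · tan δ = −tan(-67.7°) × tan(-21.900°) = -0.9802, so h₀ = 2.9421 rad = 168.57°.
Daylight = 2h₀/(2π) × 24.00 h = (2.9421/π) × 24.00 = 22.48 h.

22.48 h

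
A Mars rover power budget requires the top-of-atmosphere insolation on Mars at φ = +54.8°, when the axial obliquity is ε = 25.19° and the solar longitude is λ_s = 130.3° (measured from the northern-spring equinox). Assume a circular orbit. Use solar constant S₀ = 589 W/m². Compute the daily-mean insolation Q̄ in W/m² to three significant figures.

Solar declination: sin δ = sin ε · sin λ_s = sin 25.19° × sin 130.3° = 0.32461, so δ = +18.942°.
cos H₀ = −tan(+54.8°) tan(+18.942°) = -0.4865, H₀ = 2.0789 rad.
Bracket: H₀ sin φ sin δ + cos φ cos δ sin H₀ = 2.0789×0.81714×0.32461 + 0.57643×0.94585×0.87368 = 0.551432 + 0.476345 = 1.027777.
Q̄ = (S₀/π) × [bracket] = (589/π) × 1.027777 = 192.7 W/m².

Q̄ ≈ 193 W/m²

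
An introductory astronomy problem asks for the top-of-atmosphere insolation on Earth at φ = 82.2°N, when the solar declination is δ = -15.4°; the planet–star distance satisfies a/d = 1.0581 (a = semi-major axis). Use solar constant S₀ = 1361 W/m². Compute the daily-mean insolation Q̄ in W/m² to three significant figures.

Q̄ ≈ 0.00 W/m²

cos H₀ = −tan(+82.2°) tan(-15.400°) = 2.0108 ≥ 1 ⇒ polar night, H₀ = 0 and Q̄ = 0.
Inverse-square distance factor (a/d)² = 1.0581² = 1.119576.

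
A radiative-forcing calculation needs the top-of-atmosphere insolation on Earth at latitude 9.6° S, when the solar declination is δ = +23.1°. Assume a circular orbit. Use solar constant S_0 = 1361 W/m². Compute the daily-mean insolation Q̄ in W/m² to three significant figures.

cos h₀ = −tan(-9.6°) tan(+23.100°) = 0.0721, h₀ = 1.4986 rad.
Bracket: h₀ sin ϕ sin δ + cos ϕ cos δ sin h₀ = 1.4986×-0.16677×0.39234 + 0.98600×0.91982×0.99739 = -0.098054 + 0.904575 = 0.806521.
Q̄ = (S_0/π) × [bracket] = (1361/π) × 0.806521 = 349.4 W/m².

Q̄ ≈ 349 W/m²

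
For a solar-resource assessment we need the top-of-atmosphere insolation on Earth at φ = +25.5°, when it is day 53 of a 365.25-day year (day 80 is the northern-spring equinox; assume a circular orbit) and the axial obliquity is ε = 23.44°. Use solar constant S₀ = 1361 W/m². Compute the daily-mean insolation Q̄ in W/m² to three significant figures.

Solar longitude: λ_s = 360° × (53 − 80)/365.25 = -26.612°, i.e. -26.612° + 360° = 333.388°.
sin δ = sin 23.44° × sin 333.388° = -0.17819, so δ = -10.264°.
cos H₀ = −tan(+25.5°) tan(-10.264°) = 0.0864, H₀ = 1.4843 rad.
Bracket: H₀ sin φ sin δ + cos φ cos δ sin H₀ = 1.4843×0.43051×-0.17819 + 0.90259×0.98400×0.99626 = -0.113864 + 0.884827 = 0.770963.
Q̄ = (S₀/π) × [bracket] = (1361/π) × 0.770963 = 334.0 W/m².

Q̄ ≈ 334 W/m²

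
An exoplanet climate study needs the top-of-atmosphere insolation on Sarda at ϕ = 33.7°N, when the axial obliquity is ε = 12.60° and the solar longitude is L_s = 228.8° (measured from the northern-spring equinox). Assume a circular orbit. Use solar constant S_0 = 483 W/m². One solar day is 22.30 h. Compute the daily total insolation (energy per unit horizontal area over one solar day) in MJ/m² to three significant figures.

Solar declination: sin δ = sin ε · sin L_s = sin 12.60° × sin 228.8° = -0.16413, so δ = -9.447°.
cos h₀ = −tan(+33.7°) tan(-9.447°) = 0.1110, h₀ = 1.4596 rad.
Bracket: h₀ sin ϕ sin δ + cos ϕ cos δ sin h₀ = 1.4596×0.55484×-0.16413 + 0.83195×0.98644×0.99382 = -0.132920 + 0.815597 = 0.682677.
Q̄ = (S_0/π) × [bracket] = (483/π) × 0.682677 = 104.96 W/m².
Daily total = Q̄ × 22.30 h × 3600 s/h = 104.96 × 22.30 × 3600 / 10⁶ = 8.426 MJ/m².

8.43 MJ/m²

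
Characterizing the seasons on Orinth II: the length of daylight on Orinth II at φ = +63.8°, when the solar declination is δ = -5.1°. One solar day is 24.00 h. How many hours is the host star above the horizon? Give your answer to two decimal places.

10.61 h

cos H₀ = −tan φ · tan δ = −tan(+63.8°) × tan(-5.100°) = 0.1814, so H₀ = 1.3884 rad = 79.55°.
Daylight = 2H₀/(2π) × 24.00 h = (1.3884/π) × 24.00 = 10.61 h.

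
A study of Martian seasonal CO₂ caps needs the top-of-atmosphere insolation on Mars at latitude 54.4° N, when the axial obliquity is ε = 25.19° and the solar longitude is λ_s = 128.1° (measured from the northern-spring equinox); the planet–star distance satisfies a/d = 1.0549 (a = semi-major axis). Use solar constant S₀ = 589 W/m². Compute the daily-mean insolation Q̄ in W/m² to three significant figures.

Q̄ ≈ 218 W/m²

Solar declination: sin δ = sin ε · sin λ_s = sin 25.19° × sin 128.1° = 0.33494, so δ = +19.569°.
cos H₀ = −tan(+54.4°) tan(+19.569°) = -0.4965, H₀ = 2.0904 rad.
Bracket: H₀ sin φ sin δ + cos φ cos δ sin H₀ = 2.0904×0.81310×0.33494 + 0.58212×0.94224×0.86803 = 0.569299 + 0.476112 = 1.045411.
Inverse-square distance factor (a/d)² = 1.0549² = 1.112814.
Q̄ = (S₀/π) × 1.112814 × [bracket] = (589/π) × 1.112814 × 1.045411 = 218.1 W/m².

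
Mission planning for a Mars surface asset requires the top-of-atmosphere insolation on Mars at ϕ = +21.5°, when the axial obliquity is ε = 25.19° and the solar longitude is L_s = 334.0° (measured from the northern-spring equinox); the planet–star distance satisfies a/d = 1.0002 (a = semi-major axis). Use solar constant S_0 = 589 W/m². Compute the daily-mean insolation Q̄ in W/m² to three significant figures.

Solar declination: sin δ = sin ε · sin L_s = sin 25.19° × sin 334.0° = -0.18658, so δ = -10.753°.
cos h₀ = −tan(+21.5°) tan(-10.753°) = 0.0748, h₀ = 1.4959 rad.
Bracket: h₀ sin ϕ sin δ + cos ϕ cos δ sin h₀ = 1.4959×0.36650×-0.18658 + 0.93042×0.98244×0.99720 = -0.102292 + 0.911522 = 0.809230.
Inverse-square distance factor (a/d)² = 1.0002² = 1.000400.
Q̄ = (S_0/π) × 1.000400 × [bracket] = (589/π) × 1.000400 × 0.809230 = 151.8 W/m².

Q̄ ≈ 152 W/m²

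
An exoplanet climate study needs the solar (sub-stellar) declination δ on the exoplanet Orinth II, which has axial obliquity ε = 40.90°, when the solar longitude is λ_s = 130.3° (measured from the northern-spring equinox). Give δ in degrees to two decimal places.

sin δ = sin ε · sin λ_s = sin 40.90° × sin 130.3° = 0.499350.
δ = arcsin(0.499350) = +29.96°.

δ = +29.96°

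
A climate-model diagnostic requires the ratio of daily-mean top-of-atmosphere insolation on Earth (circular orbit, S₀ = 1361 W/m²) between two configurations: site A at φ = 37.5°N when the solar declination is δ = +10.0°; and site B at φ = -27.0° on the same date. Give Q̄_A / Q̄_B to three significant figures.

— Configuration A (φ=+37.5°):
cos H₀ = −tan(+37.5°) tan(+10.000°) = -0.1353, H₀ = 1.7065 rad.
Bracket: H₀ sin φ sin δ + cos φ cos δ sin H₀ = 1.7065×0.60876×0.17365 + 0.79335×0.98481×0.99080 = 0.180396 + 0.774111 = 0.954507.
Q̄ = (S₀/π) × [bracket] = (1361/π) × 0.954507 = 413.51 W/m².
— Configuration B (φ=-27.0°):
cos H₀ = −tan(-27.0°) tan(+10.000°) = 0.0898, H₀ = 1.4808 rad.
Bracket: H₀ sin φ sin δ + cos φ cos δ sin H₀ = 1.4808×-0.45399×0.17365 + 0.89101×0.98481×0.99596 = -0.116739 + 0.873931 = 0.757192.
Q̄ = (S₀/π) × [bracket] = (1361/π) × 0.757192 = 328.03 W/m².
Ratio Q̄_A / Q̄_B = 413.51 / 328.03 = 1.261.

Q̄_A / Q̄_B ≈ 1.26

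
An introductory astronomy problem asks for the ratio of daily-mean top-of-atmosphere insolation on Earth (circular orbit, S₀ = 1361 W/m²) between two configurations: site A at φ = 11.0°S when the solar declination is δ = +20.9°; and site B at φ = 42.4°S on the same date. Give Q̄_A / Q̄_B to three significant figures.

— Configuration A (φ=-11.0°):
cos H₀ = −tan(-11.0°) tan(+20.900°) = 0.0742, H₀ = 1.4965 rad.
Bracket: H₀ sin φ sin δ + cos φ cos δ sin H₀ = 1.4965×-0.19081×0.35674 + 0.98163×0.93420×0.99724 = -0.101866 + 0.914508 = 0.812642.
Q̄ = (S₀/π) × [bracket] = (1361/π) × 0.812642 = 352.05 W/m².
— Configuration B (φ=-42.4°):
cos H₀ = −tan(-42.4°) tan(+20.900°) = 0.3487, H₀ = 1.2146 rad.
Bracket: H₀ sin φ sin δ + cos φ cos δ sin H₀ = 1.2146×-0.67430×0.35674 + 0.73846×0.93420×0.93724 = -0.292172 + 0.646573 = 0.354401.
Q̄ = (S₀/π) × [bracket] = (1361/π) × 0.354401 = 153.53 W/m².
Ratio Q̄_A / Q̄_B = 352.05 / 153.53 = 2.293.

Q̄_A / Q̄_B ≈ 2.29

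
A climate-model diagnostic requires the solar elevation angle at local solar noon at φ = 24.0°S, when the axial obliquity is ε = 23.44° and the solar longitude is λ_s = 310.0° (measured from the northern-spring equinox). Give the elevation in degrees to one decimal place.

Solar declination: sin δ = sin ε · sin λ_s = sin 23.44° × sin 310.0° = -0.30472, so δ = -17.742°.
At local noon the hour angle is zero, so the zenith angle equals |φ − δ| = |-24.0° − (-17.742°)| = 6.258°.
Elevation = 90° − 6.258° = 83.7°.

83.7°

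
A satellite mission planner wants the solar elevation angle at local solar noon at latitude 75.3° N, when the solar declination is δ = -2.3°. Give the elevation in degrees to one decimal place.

At local noon the hour angle is zero, so the zenith angle equals |ϕ − δ| = |+75.3° − (-2.300°)| = 77.600°.
Elevation = 90° − 77.600° = 12.4°.

12.4°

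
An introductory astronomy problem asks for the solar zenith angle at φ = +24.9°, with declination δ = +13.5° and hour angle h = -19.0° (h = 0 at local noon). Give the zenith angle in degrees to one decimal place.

cos θ_z = sin φ sin δ + cos φ cos δ cos h = 0.098289 + 0.833931 = 0.932220.
θ_z = arccos(0.932220) = 21.2°.

θ_z = 21.2°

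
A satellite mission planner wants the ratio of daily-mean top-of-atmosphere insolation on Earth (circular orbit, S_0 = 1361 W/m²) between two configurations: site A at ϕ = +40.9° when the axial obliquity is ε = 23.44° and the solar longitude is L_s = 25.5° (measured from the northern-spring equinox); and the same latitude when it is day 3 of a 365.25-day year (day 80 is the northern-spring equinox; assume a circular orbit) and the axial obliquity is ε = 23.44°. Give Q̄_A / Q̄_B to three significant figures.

Q̄_A / Q̄_B ≈ 2.68

— Configuration A (ϕ=+40.9°):
Solar declination: sin δ = sin ε · sin L_s = sin 23.44° × sin 25.5° = 0.17125, so δ = +9.861°.
cos h₀ = −tan(+40.9°) tan(+9.861°) = -0.1506, h₀ = 1.7219 rad.
Bracket: h₀ sin ϕ sin δ + cos ϕ cos δ sin h₀ = 1.7219×0.65474×0.17125 + 0.75585×0.98523×0.98860 = 0.193067 + 0.736197 = 0.929264.
Q̄ = (S_0/π) × [bracket] = (1361/π) × 0.929264 = 402.58 W/m².
— Configuration B (ϕ=+40.9°):
Solar longitude: L_s = 360° × (3 − 80)/365.25 = -75.893°, i.e. -75.893° + 360° = 284.107°.
sin δ = sin 23.44° × sin 284.107° = -0.38579, so δ = -22.693°.
cos h₀ = −tan(+40.9°) tan(-22.693°) = 0.3622, h₀ = 1.2001 rad.
Bracket: h₀ sin ϕ sin δ + cos ϕ cos δ sin h₀ = 1.2001×0.65474×-0.38579 + 0.75585×0.92259×0.93209 = -0.303136 + 0.649983 = 0.346847.
Q̄ = (S_0/π) × [bracket] = (1361/π) × 0.346847 = 150.26 W/m².
Ratio Q̄_A / Q̄_B = 402.58 / 150.26 = 2.679.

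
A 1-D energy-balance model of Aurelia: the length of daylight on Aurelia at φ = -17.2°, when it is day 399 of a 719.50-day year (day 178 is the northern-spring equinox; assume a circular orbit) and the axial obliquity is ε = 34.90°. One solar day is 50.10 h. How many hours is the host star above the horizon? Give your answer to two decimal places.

Solar longitude: λ_s = 360° × (399 − 178)/719.50 = 110.577°.
sin δ = sin 34.90° × sin 110.577° = 0.53564, so δ = +32.388°.
cos H₀ = −tan φ · tan δ = −tan(-17.2°) × tan(+32.388°) = 0.1964, so H₀ = 1.3732 rad = 78.68°.
Daylight = 2H₀/(2π) × 50.10 h = (1.3732/π) × 50.10 = 21.90 h.

21.90 h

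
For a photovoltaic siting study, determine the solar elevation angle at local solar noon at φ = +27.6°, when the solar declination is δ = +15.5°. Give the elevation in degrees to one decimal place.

77.9°

At local noon the hour angle is zero, so the zenith angle equals |φ − δ| = |+27.6° − (+15.500°)| = 12.100°.
Elevation = 90° − 12.100° = 77.9°.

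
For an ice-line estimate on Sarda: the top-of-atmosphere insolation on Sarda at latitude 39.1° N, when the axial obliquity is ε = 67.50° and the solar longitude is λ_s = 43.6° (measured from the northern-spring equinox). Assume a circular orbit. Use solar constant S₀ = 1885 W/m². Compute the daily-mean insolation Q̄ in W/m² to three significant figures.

Q̄ ≈ 822 W/m²

Solar declination: sin δ = sin ε · sin λ_s = sin 67.50° × sin 43.6° = 0.63713, so δ = +39.578°.
cos H₀ = −tan(+39.1°) tan(+39.578°) = -0.6718, H₀ = 2.3074 rad.
Bracket: H₀ sin φ sin δ + cos φ cos δ sin H₀ = 2.3074×0.63068×0.63713 + 0.77605×0.77076×0.74075 = 0.927171 + 0.443078 = 1.370249.
Q̄ = (S₀/π) × [bracket] = (1885/π) × 1.370249 = 822.2 W/m².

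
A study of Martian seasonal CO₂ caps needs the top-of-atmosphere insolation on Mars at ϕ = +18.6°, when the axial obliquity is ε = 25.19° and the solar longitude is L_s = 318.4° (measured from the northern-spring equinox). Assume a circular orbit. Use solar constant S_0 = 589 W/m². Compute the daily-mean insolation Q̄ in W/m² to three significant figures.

Solar declination: sin δ = sin ε · sin L_s = sin 25.19° × sin 318.4° = -0.28258, so δ = -16.414°.
cos h₀ = −tan(+18.6°) tan(-16.414°) = 0.0991, h₀ = 1.4715 rad.
Bracket: h₀ sin ϕ sin δ + cos ϕ cos δ sin h₀ = 1.4715×0.31896×-0.28258 + 0.94777×0.95924×0.99507 = -0.132629 + 0.904657 = 0.772028.
Q̄ = (S_0/π) × [bracket] = (589/π) × 0.772028 = 144.7 W/m².

Q̄ ≈ 145 W/m²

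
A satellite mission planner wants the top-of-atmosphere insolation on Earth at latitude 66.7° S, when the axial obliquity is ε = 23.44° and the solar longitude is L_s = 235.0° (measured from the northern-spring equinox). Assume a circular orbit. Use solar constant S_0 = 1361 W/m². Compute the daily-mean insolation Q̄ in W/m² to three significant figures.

Q̄ ≈ 421 W/m²

Solar declination: sin δ = sin ε · sin L_s = sin 23.44° × sin 235.0° = -0.32585, so δ = -19.017°.
cos h₀ = −tan(-66.7°) tan(-19.017°) = -0.8003, h₀ = 2.4986 rad.
Bracket: h₀ sin ϕ sin δ + cos ϕ cos δ sin h₀ = 2.4986×-0.91845×-0.32585 + 0.39555×0.94542×0.59961 = 0.747773 + 0.224231 = 0.972004.
Q̄ = (S_0/π) × [bracket] = (1361/π) × 0.972004 = 421.1 W/m².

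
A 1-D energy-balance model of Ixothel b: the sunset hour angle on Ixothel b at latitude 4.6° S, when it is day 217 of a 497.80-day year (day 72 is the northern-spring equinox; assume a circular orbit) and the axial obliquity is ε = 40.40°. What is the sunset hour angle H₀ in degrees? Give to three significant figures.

Solar longitude: λ_s = 360° × (217 − 72)/497.80 = 104.861°.
sin δ = sin 40.40° × sin 104.861° = 0.62644, so δ = +38.788°.
cos H₀ = −tan φ · tan δ = −tan(-4.6°) × tan(+38.788°) = 0.0647, so H₀ = 1.5061 rad = 86.29°.

H₀ = 86.3°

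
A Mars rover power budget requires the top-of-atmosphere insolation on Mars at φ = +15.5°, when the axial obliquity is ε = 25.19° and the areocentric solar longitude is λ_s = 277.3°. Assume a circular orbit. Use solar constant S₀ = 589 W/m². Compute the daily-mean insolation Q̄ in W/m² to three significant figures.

Q̄ ≈ 132 W/m²

sin δ = sin 25.19° × sin 277.3° = -0.42217, so δ = -24.972°.
cos H₀ = −tan(+15.5°) tan(-24.972°) = 0.1292, H₀ = 1.4413 rad.
Bracket: H₀ sin φ sin δ + cos φ cos δ sin H₀ = 1.4413×0.26724×-0.42217 + 0.96363×0.90652×0.99162 = -0.162608 + 0.866230 = 0.703622.
Q̄ = (S₀/π) × [bracket] = (589/π) × 0.703622 = 131.9 W/m².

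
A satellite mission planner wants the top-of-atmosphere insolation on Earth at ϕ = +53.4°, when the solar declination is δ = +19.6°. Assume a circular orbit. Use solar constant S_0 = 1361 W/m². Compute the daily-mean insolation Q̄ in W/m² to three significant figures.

Q̄ ≈ 455 W/m²

cos h₀ = −tan(+53.4°) tan(+19.600°) = -0.4795, h₀ = 2.0708 rad.
Bracket: h₀ sin ϕ sin δ + cos ϕ cos δ sin h₀ = 2.0708×0.80282×0.33545 + 0.59622×0.94206×0.87756 = 0.557679 + 0.492904 = 1.050583.
Q̄ = (S_0/π) × [bracket] = (1361/π) × 1.050583 = 455.1 W/m².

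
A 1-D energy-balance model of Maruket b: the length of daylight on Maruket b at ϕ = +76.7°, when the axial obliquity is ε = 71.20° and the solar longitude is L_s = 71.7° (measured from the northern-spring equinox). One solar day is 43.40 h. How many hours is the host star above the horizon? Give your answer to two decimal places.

43.40 h

Solar declination: sin δ = sin ε · sin L_s = sin 71.20° × sin 71.7° = 0.89877, so δ = +63.997°.
Sunrise equation: cos h₀ = −tan ϕ · tan δ = -8.6723 ≤ −1, so the host star never sets (polar day) and h₀ = π.
Daylight = 2h₀/(2π) × 43.40 h = (3.1416/π) × 43.40 = 43.40 h.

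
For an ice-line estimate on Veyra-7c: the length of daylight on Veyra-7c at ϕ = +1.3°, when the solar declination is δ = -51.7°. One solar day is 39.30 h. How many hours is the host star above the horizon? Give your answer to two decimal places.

19.29 h

cos h₀ = −tan ϕ · tan δ = −tan(+1.3°) × tan(-51.700°) = 0.0287, so h₀ = 1.5421 rad = 88.35°.
Daylight = 2h₀/(2π) × 39.30 h = (1.5421/π) × 39.30 = 19.29 h.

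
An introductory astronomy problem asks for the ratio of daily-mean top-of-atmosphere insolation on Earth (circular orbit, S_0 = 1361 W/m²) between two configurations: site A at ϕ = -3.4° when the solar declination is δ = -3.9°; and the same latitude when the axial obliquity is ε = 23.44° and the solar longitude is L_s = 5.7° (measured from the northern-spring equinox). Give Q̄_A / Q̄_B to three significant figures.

— Configuration A (ϕ=-3.4°):
cos h₀ = −tan(-3.4°) tan(-3.900°) = -0.0041, h₀ = 1.5748 rad.
Bracket: h₀ sin ϕ sin δ + cos ϕ cos δ sin h₀ = 1.5748×-0.05931×-0.06802 + 0.99824×0.99768×0.99999 = 0.006353 + 0.995914 = 1.002267.
Q̄ = (S_0/π) × [bracket] = (1361/π) × 1.002267 = 434.20 W/m².
— Configuration B (ϕ=-3.4°):
Solar declination: sin δ = sin ε · sin L_s = sin 23.44° × sin 5.7° = 0.03951, so δ = +2.264°.
cos h₀ = −tan(-3.4°) tan(+2.264°) = 0.0023, h₀ = 1.5684 rad.
Bracket: h₀ sin ϕ sin δ + cos ϕ cos δ sin h₀ = 1.5684×-0.05931×0.03951 + 0.99824×0.99922×1.00000 = -0.003675 + 0.997461 = 0.993786.
Q̄ = (S_0/π) × [bracket] = (1361/π) × 0.993786 = 430.53 W/m².
Ratio Q̄_A / Q̄_B = 434.20 / 430.53 = 1.009.

Q̄_A / Q̄_B ≈ 1.01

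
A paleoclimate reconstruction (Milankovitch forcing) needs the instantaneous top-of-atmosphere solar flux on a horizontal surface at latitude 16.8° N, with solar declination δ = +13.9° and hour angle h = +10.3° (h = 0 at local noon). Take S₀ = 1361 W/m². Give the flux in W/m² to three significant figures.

1.34e+03 W/m²

cos θ_z = sin φ sin δ + cos φ cos δ cos h = 0.069434 + 0.914310 = 0.983744.
Flux = S₀ · cos θ_z = 1361 × 0.983744 = 1339 W/m².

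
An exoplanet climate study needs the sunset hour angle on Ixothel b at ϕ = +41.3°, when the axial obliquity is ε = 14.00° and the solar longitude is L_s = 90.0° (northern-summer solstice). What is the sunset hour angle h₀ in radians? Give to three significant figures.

Solar declination: sin δ = sin ε · sin L_s = sin 14.00° × sin 90.0° = 0.24192, so δ = +14.000°.
cos h₀ = −tan ϕ · tan δ = −tan(+41.3°) × tan(+14.000°) = -0.2190, so h₀ = 1.7916 rad = 102.65°.

h₀ = 1.79 rad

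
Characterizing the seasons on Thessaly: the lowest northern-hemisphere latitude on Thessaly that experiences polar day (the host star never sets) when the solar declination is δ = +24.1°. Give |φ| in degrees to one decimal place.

Polar day requires cos H₀ = −tan φ tan δ ≤ −1, i.e. tan φ tan δ ≥ 1.
The boundary is |tan φ| · |tan δ| = 1, so |φ| = 90° − |δ| = 90° − 24.1° = 65.9° in the northern hemisphere.

|φ| = 65.9°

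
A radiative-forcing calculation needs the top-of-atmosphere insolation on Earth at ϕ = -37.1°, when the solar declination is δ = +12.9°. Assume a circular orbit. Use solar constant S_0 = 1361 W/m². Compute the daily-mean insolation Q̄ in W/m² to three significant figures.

cos h₀ = −tan(-37.1°) tan(+12.900°) = 0.1732, h₀ = 1.3967 rad.
Bracket: h₀ sin ϕ sin δ + cos ϕ cos δ sin h₀ = 1.3967×-0.60321×0.22325 + 0.79758×0.97476×0.98488 = -0.188089 + 0.765694 = 0.577605.
Q̄ = (S_0/π) × [bracket] = (1361/π) × 0.577605 = 250.2 W/m².

Q̄ ≈ 250 W/m²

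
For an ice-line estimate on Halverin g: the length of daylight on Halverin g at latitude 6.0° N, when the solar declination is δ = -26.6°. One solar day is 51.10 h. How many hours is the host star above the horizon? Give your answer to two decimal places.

cos H₀ = −tan φ · tan δ = −tan(+6.0°) × tan(-26.600°) = 0.0526, so H₀ = 1.5181 rad = 86.98°.
Daylight = 2H₀/(2π) × 51.10 h = (1.5181/π) × 51.10 = 24.69 h.

24.69 h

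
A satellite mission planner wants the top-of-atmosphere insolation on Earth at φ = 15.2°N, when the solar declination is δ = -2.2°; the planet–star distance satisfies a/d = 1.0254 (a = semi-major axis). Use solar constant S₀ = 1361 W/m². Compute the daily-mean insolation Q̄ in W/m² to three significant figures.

cos H₀ = −tan(+15.2°) tan(-2.200°) = 0.0104, H₀ = 1.5604 rad.
Bracket: H₀ sin φ sin δ + cos φ cos δ sin H₀ = 1.5604×0.26219×-0.03839 + 0.96502×0.99926×0.99995 = -0.015706 + 0.964258 = 0.948552.
Inverse-square distance factor (a/d)² = 1.0254² = 1.051445.
Q̄ = (S₀/π) × 1.051445 × [bracket] = (1361/π) × 1.051445 × 0.948552 = 432.1 W/m².

Q̄ ≈ 432 W/m²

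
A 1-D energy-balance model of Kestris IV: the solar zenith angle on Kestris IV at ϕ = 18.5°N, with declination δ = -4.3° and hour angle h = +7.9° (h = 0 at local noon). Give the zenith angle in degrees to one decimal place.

cos θ_z = sin ϕ sin δ + cos ϕ cos δ cos h = -0.023791 + 0.936679 = 0.912888.
θ_z = arccos(0.912888) = 24.1°.

θ_z = 24.1°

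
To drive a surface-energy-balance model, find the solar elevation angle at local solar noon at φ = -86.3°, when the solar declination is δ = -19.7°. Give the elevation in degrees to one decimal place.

At local noon the hour angle is zero, so the zenith angle equals |φ − δ| = |-86.3° − (-19.700°)| = 66.600°.
Elevation = 90° − 66.600° = 23.4°.

23.4°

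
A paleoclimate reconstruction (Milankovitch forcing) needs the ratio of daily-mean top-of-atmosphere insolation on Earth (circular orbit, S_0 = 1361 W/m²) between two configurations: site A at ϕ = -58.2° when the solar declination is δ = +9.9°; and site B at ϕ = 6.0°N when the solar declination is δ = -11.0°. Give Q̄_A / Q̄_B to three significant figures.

Q̄_A / Q̄_B ≈ 0.328

— Configuration A (ϕ=-58.2°):
cos h₀ = −tan(-58.2°) tan(+9.900°) = 0.2815, h₀ = 1.2855 rad.
Bracket: h₀ sin ϕ sin δ + cos ϕ cos δ sin h₀ = 1.2855×-0.84989×0.17193 + 0.52696×0.98511×0.95957 = -0.187839 + 0.498126 = 0.310287.
Q̄ = (S_0/π) × [bracket] = (1361/π) × 0.310287 = 134.42 W/m².
— Configuration B (ϕ=+6.0°):
cos h₀ = −tan(+6.0°) tan(-11.000°) = 0.0204, h₀ = 1.5504 rad.
Bracket: h₀ sin ϕ sin δ + cos ϕ cos δ sin h₀ = 1.5504×0.10453×-0.19081 + 0.99452×0.98163×0.99979 = -0.030923 + 0.976046 = 0.945123.
Q̄ = (S_0/π) × [bracket] = (1361/π) × 0.945123 = 409.45 W/m².
Ratio Q̄_A / Q̄_B = 134.42 / 409.45 = 0.3283.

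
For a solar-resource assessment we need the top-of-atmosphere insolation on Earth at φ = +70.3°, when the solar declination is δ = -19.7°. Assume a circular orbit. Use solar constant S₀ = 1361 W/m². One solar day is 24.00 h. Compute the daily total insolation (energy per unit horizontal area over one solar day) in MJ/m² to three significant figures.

0.00 MJ/m²

cos H₀ = −tan(+70.3°) tan(-19.700°) = 1.0000, H₀ = 0.0000 rad.
Bracket: H₀ sin φ sin δ + cos φ cos δ sin H₀ = 0.0000×0.94147×-0.33710 + 0.33710×0.94147×0.00000 = -0.000000 + 0.000000 = 0.000000.
Q̄ = (S₀/π) × [bracket] = (1361/π) × 0.000000 = 0.0000 W/m².
Daily total = Q̄ × 24.00 h × 3600 s/h = 0.0000 × 24.00 × 3600 / 10⁶ = 0.000 MJ/m².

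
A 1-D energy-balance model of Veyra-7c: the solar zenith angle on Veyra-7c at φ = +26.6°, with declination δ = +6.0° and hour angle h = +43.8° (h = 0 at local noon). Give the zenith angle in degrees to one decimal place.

θ_z = 46.5°

cos θ_z = sin φ sin δ + cos φ cos δ cos h = 0.046804 + 0.641830 = 0.688634.
θ_z = arccos(0.688634) = 46.5°.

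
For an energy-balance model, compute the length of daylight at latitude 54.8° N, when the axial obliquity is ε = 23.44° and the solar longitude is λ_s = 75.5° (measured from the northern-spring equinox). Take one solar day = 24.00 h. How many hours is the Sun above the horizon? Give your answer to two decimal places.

Solar declination: sin δ = sin ε · sin λ_s = sin 23.44° × sin 75.5° = 0.38512, so δ = +22.651°.
cos H₀ = −tan φ · tan δ = −tan(+54.8°) × tan(+22.651°) = -0.5916, so H₀ = 2.2038 rad = 126.27°.
Daylight = 2H₀/(2π) × 24.00 h = (2.2038/π) × 24.00 = 16.84 h.

16.84 h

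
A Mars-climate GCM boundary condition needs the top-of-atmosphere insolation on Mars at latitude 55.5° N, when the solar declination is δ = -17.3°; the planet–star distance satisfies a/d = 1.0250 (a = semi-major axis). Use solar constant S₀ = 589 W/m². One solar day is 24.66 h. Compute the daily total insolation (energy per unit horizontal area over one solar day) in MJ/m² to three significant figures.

cos H₀ = −tan(+55.5°) tan(-17.300°) = 0.4532, H₀ = 1.1005 rad.
Bracket: H₀ sin φ sin δ + cos φ cos δ sin H₀ = 1.1005×0.82413×-0.29737 + 0.56641×0.95476×0.89142 = -0.269701 + 0.482067 = 0.212366.
Inverse-square distance factor (a/d)² = 1.0250² = 1.050625.
Q̄ = (S₀/π) × 1.050625 × [bracket] = (589/π) × 1.050625 × 0.212366 = 41.831 W/m².
Daily total = Q̄ × 24.66 h × 3600 s/h = 41.831 × 24.66 × 3600 / 10⁶ = 3.714 MJ/m².

3.71 MJ/m²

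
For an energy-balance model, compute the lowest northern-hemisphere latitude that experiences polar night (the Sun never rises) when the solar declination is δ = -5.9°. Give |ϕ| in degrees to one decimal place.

Polar night requires cos h₀ = −tan ϕ tan δ ≥ 1, i.e. tan ϕ tan δ ≤ −1.
The boundary is |tan ϕ| · |tan δ| = 1, so |ϕ| = 90° − |δ| = 90° − 5.9° = 84.1° in the northern hemisphere.

|ϕ| = 84.1°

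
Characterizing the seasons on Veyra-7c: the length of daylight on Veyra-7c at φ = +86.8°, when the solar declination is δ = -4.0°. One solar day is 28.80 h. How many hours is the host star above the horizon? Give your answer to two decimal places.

0.00 h

cos H₀ = −tan φ · tan δ = 1.2507 ≥ 1, so the host star never rises (polar night) and H₀ = 0.
Daylight = 2H₀/(2π) × 28.80 h = (0.0000/π) × 28.80 = 0.00 h.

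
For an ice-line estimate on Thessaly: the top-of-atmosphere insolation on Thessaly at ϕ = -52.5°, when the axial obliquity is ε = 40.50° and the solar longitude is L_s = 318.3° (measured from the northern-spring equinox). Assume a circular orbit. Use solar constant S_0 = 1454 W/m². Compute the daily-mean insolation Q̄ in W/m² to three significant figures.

Solar declination: sin δ = sin ε · sin L_s = sin 40.50° × sin 318.3° = -0.43203, so δ = -25.597°.
cos h₀ = −tan(-52.5°) tan(-25.597°) = -0.6243, h₀ = 2.2450 rad.
Bracket: h₀ sin ϕ sin δ + cos ϕ cos δ sin h₀ = 2.2450×-0.79335×-0.43203 + 0.60876×0.90186×0.78118 = 0.769476 + 0.428881 = 1.198357.
Q̄ = (S_0/π) × [bracket] = (1454/π) × 1.198357 = 554.6 W/m².

Q̄ ≈ 555 W/m²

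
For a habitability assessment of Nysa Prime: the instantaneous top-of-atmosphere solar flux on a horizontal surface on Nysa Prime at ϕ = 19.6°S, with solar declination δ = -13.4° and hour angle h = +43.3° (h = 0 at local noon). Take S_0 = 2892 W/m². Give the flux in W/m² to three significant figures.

cos θ_z = sin ϕ sin δ + cos ϕ cos δ cos h = 0.077740 + 0.666939 = 0.744679.
Flux = S_0 · cos θ_z = 2892 × 0.744679 = 2154 W/m².

2.15e+03 W/m²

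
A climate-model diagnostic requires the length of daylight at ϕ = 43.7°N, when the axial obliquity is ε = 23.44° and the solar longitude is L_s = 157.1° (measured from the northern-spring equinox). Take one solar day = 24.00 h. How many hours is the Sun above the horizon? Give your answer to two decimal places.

Solar declination: sin δ = sin ε · sin L_s = sin 23.44° × sin 157.1° = 0.15479, so δ = +8.905°.
cos h₀ = −tan ϕ · tan δ = −tan(+43.7°) × tan(+8.905°) = -0.1497, so h₀ = 1.7211 rad = 98.61°.
Daylight = 2h₀/(2π) × 24.00 h = (1.7211/π) × 24.00 = 13.15 h.

13.15 h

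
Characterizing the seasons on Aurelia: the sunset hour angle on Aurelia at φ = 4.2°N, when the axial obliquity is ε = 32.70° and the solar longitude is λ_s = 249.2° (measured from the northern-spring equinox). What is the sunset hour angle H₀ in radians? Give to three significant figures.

Solar declination: sin δ = sin ε · sin λ_s = sin 32.70° × sin 249.2° = -0.50503, so δ = -30.333°.
cos H₀ = −tan φ · tan δ = −tan(+4.2°) × tan(-30.333°) = 0.0430, so H₀ = 1.5278 rad = 87.54°.

H₀ = 1.53 rad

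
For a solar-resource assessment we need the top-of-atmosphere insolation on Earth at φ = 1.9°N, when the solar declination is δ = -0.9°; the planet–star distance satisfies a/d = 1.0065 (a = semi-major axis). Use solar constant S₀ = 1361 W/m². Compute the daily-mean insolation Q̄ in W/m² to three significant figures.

Q̄ ≈ 438 W/m²

cos H₀ = −tan(+1.9°) tan(-0.900°) = 0.0005, H₀ = 1.5703 rad.
Bracket: H₀ sin φ sin δ + cos φ cos δ sin H₀ = 1.5703×0.03316×-0.01571 + 0.99945×0.99988×1.00000 = -0.000818 + 0.999330 = 0.998512.
Inverse-square distance factor (a/d)² = 1.0065² = 1.013042.
Q̄ = (S₀/π) × 1.013042 × [bracket] = (1361/π) × 1.013042 × 0.998512 = 438.2 W/m².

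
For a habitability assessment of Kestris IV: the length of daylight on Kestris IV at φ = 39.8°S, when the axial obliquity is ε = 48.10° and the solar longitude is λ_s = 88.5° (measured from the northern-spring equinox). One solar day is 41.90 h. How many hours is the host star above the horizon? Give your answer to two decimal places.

5.10 h

Solar declination: sin δ = sin ε · sin λ_s = sin 48.10° × sin 88.5° = 0.74406, so δ = +48.078°.
cos H₀ = −tan φ · tan δ = −tan(-39.8°) × tan(+48.078°) = 0.9279, so H₀ = 0.3821 rad = 21.90°.
Daylight = 2H₀/(2π) × 41.90 h = (0.3821/π) × 41.90 = 5.10 h.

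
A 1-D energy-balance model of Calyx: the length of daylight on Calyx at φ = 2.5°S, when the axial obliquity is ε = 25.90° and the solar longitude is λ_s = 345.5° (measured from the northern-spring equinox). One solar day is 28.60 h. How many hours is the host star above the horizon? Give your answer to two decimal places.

Solar declination: sin δ = sin ε · sin λ_s = sin 25.90° × sin 345.5° = -0.10937, so δ = -6.279°.
cos H₀ = −tan φ · tan δ = −tan(-2.5°) × tan(-6.279°) = -0.0048, so H₀ = 1.5756 rad = 90.28°.
Daylight = 2H₀/(2π) × 28.60 h = (1.5756/π) × 28.60 = 14.34 h.

14.34 h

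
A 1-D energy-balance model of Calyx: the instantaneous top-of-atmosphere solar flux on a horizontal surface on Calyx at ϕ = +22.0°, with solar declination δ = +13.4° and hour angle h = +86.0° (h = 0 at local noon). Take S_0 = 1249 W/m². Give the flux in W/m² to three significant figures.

187 W/m²

cos θ_z = sin ϕ sin δ + cos ϕ cos δ cos h = 0.086814 + 0.062916 = 0.149730.
Flux = S_0 · cos θ_z = 1249 × 0.149730 = 187.0 W/m².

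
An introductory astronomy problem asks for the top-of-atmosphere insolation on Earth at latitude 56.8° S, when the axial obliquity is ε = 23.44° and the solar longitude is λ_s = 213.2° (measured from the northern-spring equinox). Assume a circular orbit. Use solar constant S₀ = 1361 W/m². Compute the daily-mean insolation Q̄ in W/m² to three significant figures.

Solar declination: sin δ = sin ε · sin λ_s = sin 23.44° × sin 213.2° = -0.21781, so δ = -12.581°.
cos H₀ = −tan(-56.8°) tan(-12.581°) = -0.3410, H₀ = 1.9188 rad.
Bracket: H₀ sin φ sin δ + cos φ cos δ sin H₀ = 1.9188×-0.83676×-0.21781 + 0.54756×0.97599×0.94005 = 0.349710 + 0.502375 = 0.852085.
Q̄ = (S₀/π) × [bracket] = (1361/π) × 0.852085 = 369.1 W/m².

Q̄ ≈ 369 W/m²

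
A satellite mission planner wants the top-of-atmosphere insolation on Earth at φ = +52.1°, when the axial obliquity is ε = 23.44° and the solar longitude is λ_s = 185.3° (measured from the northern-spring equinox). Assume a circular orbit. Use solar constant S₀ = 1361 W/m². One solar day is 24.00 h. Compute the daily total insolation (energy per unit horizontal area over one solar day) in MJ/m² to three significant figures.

21.3 MJ/m²

Solar declination: sin δ = sin ε · sin λ_s = sin 23.44° × sin 185.3° = -0.03674, so δ = -2.106°.
cos H₀ = −tan(+52.1°) tan(-2.106°) = 0.0472, H₀ = 1.5235 rad.
Bracket: H₀ sin φ sin δ + cos φ cos δ sin H₀ = 1.5235×0.78908×-0.03674 + 0.61429×0.99932×0.99888 = -0.044167 + 0.613185 = 0.569018.
Q̄ = (S₀/π) × [bracket] = (1361/π) × 0.569018 = 246.51 W/m².
Daily total = Q̄ × 24.00 h × 3600 s/h = 246.51 × 24.00 × 3600 / 10⁶ = 21.30 MJ/m².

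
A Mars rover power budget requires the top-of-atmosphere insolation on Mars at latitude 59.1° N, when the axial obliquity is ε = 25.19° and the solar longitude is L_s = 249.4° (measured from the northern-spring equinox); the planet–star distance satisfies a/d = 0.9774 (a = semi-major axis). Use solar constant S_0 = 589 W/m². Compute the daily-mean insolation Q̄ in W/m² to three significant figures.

Solar declination: sin δ = sin ε · sin L_s = sin 25.19° × sin 249.4° = -0.39841, so δ = -23.479°.
cos h₀ = −tan(+59.1°) tan(-23.479°) = 0.7258, h₀ = 0.7586 rad.
Bracket: h₀ sin ϕ sin δ + cos ϕ cos δ sin h₀ = 0.7586×0.85806×-0.39841 + 0.51354×0.91721×0.68793 = -0.259335 + 0.324032 = 0.064697.
Inverse-square distance factor (a/d)² = 0.9774² = 0.955311.
Q̄ = (S_0/π) × 0.955311 × [bracket] = (589/π) × 0.955311 × 0.064697 = 11.59 W/m².

Q̄ ≈ 11.6 W/m²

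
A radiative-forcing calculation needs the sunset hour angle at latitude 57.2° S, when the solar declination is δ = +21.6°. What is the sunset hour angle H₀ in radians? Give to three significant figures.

H₀ = 0.909 rad

cos H₀ = −tan φ · tan δ = −tan(-57.2°) × tan(+21.600°) = 0.6144, so H₀ = 0.9092 rad = 52.09°.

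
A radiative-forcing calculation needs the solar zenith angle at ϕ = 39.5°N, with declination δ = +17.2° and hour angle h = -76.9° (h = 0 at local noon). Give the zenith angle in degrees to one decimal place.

cos θ_z = sin ϕ sin δ + cos ϕ cos δ cos h = 0.188093 + 0.167068 = 0.355161.
θ_z = arccos(0.355161) = 69.2°.

θ_z = 69.2°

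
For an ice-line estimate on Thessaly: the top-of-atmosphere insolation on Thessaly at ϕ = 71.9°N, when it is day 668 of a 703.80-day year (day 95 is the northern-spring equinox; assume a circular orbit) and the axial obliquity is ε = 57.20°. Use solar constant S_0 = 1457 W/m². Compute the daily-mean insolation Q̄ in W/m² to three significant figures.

Solar longitude: L_s = 360° × (668 − 95)/703.80 = 293.095°.
sin δ = sin 57.20° × sin 293.095° = -0.77320, so δ = -50.642°.
cos h₀ = −tan(+71.9°) tan(-50.642°) = 3.7303 ≥ 1 ⇒ polar night, h₀ = 0 and Q̄ = 0.

Q̄ ≈ 0.00 W/m²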